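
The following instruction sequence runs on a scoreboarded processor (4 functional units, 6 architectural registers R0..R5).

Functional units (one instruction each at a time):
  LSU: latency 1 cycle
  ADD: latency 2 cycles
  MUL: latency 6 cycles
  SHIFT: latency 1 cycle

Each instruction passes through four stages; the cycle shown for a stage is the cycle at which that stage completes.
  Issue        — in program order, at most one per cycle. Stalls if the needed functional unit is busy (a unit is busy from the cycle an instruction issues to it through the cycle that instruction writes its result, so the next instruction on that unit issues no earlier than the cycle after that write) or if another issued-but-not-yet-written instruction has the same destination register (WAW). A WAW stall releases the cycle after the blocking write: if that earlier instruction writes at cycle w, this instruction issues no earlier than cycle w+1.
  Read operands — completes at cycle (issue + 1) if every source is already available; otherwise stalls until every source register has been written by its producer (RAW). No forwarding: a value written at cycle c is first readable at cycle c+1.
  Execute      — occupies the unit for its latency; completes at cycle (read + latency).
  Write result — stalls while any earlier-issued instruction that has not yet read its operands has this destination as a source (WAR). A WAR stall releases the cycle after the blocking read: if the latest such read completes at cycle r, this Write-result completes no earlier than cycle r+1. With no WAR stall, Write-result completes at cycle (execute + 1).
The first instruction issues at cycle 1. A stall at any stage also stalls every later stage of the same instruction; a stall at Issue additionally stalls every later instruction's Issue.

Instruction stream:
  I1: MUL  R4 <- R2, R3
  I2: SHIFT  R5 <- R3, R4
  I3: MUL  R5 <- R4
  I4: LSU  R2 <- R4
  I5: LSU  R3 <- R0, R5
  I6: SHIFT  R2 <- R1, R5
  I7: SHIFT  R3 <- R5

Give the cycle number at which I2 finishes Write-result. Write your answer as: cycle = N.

1) issue 1, read 2, done 8, write 9
2) issue 2, read 10, done 11, write 12  <RAW R4: wait I1 write@9>
3) issue 13, read 14, done 20, write 21  <WAW R5: wait I2 write@12>
4) issue 14, read 15, done 16, write 17
5) issue 18, read 22, done 23, write 24  <struct: LSU busy until I4 writes@17 / RAW R5: wait I3 write@21>
6) issue 19, read 22, done 23, write 24  <RAW R5: wait I3 write@21>
7) issue 25, read 26, done 27, write 28  <struct: SHIFT busy until I6 writes@24>

cycle = 12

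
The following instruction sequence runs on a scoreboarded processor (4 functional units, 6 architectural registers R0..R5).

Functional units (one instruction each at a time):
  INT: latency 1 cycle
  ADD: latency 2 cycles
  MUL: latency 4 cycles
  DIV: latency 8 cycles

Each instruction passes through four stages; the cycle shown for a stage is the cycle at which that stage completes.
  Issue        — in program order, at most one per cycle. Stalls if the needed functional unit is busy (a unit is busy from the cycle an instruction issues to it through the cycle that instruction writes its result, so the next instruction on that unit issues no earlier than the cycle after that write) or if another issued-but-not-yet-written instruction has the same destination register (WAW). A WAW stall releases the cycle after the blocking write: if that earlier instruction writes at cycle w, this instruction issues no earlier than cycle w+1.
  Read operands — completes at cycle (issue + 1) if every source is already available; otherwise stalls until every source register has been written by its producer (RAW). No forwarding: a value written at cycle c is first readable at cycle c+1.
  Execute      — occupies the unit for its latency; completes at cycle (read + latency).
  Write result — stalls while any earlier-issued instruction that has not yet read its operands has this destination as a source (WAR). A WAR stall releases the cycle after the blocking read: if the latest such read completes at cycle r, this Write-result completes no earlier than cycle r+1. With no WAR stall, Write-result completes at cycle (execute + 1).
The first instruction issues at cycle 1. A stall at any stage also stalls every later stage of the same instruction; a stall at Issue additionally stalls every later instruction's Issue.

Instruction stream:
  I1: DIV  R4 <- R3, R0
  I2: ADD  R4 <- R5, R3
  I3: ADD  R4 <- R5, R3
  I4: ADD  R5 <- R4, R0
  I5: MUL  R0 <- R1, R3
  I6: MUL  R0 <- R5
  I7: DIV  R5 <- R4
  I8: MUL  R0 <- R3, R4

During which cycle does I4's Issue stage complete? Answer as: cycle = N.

cycle = 22

  I1 | 1 | 2 | 10 | 11
  I2 | 12 | 13 | 15 | 16   WAW R4: wait I1 write@11
  I3 | 17 | 18 | 20 | 21   struct: ADD busy until I2 writes@16
  I4 | 22 | 23 | 25 | 26   struct: ADD busy until I3 writes@21
  I5 | 23 | 24 | 28 | 29
  I6 | 30 | 31 | 35 | 36   struct: MUL busy until I5 writes@29
  I7 | 31 | 32 | 40 | 41
  I8 | 37 | 38 | 42 | 43   struct: MUL busy until I6 writes@36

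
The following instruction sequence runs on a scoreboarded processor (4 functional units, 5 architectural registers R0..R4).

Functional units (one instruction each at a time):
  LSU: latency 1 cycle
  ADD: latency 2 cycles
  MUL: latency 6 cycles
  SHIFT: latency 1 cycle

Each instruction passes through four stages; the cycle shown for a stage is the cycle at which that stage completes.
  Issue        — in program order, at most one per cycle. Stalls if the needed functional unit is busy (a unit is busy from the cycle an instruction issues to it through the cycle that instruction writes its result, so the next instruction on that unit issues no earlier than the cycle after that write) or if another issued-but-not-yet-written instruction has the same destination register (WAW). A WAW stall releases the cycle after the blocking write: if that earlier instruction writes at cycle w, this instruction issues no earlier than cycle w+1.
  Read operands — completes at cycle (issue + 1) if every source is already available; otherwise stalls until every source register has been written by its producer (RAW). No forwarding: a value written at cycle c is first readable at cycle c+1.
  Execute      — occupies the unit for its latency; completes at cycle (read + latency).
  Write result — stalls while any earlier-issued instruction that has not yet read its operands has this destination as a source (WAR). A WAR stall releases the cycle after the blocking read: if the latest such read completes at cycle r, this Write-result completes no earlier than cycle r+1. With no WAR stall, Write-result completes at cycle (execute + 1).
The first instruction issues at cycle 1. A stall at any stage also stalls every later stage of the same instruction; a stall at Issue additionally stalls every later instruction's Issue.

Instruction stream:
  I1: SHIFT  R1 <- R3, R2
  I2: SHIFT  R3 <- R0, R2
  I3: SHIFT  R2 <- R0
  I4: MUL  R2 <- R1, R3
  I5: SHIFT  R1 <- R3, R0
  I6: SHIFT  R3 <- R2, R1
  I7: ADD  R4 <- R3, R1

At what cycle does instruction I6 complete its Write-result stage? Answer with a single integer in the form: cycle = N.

cycle = 24

  I1 | 1 | 2 | 3 | 4
  I2 | 5 | 6 | 7 | 8   struct: SHIFT busy until I1 writes@4
  I3 | 9 | 10 | 11 | 12   struct: SHIFT busy until I2 writes@8
  I4 | 13 | 14 | 20 | 21   WAW R2: wait I3 write@12
  I5 | 14 | 15 | 16 | 17
  I6 | 18 | 22 | 23 | 24   struct: SHIFT busy until I5 writes@17 · RAW R2: wait I4 write@21
  I7 | 19 | 25 | 27 | 28   RAW R3: wait I6 write@24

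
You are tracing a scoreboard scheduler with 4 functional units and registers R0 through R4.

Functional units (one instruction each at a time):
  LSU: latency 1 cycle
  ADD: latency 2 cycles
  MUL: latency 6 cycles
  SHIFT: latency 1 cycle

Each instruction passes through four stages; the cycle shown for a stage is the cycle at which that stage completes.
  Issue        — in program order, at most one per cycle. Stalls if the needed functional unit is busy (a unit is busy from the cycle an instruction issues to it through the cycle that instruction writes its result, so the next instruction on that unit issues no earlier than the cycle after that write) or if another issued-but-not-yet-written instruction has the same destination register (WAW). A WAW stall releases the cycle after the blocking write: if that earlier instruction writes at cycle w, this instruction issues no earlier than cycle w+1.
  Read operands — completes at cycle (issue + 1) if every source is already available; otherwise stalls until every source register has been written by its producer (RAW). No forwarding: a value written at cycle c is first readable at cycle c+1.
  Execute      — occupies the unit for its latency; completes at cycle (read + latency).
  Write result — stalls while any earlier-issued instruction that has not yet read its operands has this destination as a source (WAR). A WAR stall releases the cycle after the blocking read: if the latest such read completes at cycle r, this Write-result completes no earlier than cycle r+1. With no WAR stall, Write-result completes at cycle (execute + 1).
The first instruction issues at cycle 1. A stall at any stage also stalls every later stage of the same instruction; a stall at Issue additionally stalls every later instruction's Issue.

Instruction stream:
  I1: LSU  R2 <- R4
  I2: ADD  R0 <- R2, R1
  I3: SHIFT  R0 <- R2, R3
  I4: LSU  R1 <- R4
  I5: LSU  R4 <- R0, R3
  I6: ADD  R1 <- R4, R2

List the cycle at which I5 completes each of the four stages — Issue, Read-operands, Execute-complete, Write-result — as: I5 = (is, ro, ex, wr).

I5 = (14, 15, 16, 17)

  I1 | 1 | 2 | 3 | 4
  I2 | 2 | 5 | 7 | 8   RAW R2: wait I1 write@4
  I3 | 9 | 10 | 11 | 12   WAW R0: wait I2 write@8
  I4 | 10 | 11 | 12 | 13
  I5 | 14 | 15 | 16 | 17   struct: LSU busy until I4 writes@13
  I6 | 15 | 18 | 20 | 21   RAW R4: wait I5 write@17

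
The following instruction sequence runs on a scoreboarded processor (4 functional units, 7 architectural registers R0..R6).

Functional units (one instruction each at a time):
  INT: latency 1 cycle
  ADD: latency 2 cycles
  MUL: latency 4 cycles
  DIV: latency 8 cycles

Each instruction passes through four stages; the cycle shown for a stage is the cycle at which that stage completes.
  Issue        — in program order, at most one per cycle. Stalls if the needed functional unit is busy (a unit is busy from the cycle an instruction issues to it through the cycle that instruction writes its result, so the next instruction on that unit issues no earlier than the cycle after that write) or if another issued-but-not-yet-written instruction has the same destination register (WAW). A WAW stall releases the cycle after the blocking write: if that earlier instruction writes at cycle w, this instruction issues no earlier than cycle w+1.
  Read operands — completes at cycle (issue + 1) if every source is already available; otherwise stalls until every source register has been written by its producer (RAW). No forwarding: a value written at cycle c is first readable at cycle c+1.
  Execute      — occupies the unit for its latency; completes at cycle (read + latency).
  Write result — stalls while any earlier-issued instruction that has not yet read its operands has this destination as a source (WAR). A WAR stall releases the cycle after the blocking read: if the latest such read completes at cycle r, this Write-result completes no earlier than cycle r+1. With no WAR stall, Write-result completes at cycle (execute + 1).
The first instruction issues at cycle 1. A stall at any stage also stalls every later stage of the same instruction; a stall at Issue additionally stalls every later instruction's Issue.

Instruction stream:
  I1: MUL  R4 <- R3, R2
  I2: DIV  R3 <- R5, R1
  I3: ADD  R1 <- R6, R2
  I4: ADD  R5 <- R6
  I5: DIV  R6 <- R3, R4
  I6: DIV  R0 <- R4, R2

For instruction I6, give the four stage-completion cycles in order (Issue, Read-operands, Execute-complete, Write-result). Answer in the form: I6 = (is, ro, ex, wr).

  I1 | 1 | 2 | 6 | 7
  I2 | 2 | 3 | 11 | 12
  I3 | 3 | 4 | 6 | 7
  I4 | 8 | 9 | 11 | 12   struct: ADD busy until I3 writes@7
  I5 | 13 | 14 | 22 | 23   struct: DIV busy until I2 writes@12
  I6 | 24 | 25 | 33 | 34   struct: DIV busy until I5 writes@23

I6 = (24, 25, 33, 34)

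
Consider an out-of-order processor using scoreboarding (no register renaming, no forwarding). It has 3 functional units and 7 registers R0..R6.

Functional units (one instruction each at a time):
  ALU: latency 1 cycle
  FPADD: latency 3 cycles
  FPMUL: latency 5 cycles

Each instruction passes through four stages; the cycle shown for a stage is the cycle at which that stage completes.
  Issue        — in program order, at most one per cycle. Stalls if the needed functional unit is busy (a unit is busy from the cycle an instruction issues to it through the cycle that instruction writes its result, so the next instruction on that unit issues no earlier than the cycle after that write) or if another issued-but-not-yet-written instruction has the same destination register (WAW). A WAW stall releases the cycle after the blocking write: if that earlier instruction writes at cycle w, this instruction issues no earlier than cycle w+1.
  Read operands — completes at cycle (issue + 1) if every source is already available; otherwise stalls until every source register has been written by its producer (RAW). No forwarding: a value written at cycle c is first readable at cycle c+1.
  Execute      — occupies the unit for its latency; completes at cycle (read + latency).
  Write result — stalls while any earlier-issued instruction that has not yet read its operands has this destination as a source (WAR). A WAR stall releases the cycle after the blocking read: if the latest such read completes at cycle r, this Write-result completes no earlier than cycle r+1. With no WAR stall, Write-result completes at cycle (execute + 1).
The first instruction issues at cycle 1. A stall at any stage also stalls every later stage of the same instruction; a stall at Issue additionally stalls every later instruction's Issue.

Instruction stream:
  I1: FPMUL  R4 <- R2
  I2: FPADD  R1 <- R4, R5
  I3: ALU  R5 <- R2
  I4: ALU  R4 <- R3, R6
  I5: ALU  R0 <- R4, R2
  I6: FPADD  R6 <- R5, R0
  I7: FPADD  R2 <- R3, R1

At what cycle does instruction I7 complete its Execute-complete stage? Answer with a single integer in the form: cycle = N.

cycle = 28

I1: IS=1 RO=2 EX=7 WR=8
I2: IS=2 RO=9 EX=12 WR=13  [RAW R4: wait I1 write@8]
I3: IS=3 RO=4 EX=5 WR=10  [WAR R5: wait I2 read@9]
I4: IS=11 RO=12 EX=13 WR=14  [struct: ALU busy until I3 writes@10]
I5: IS=15 RO=16 EX=17 WR=18  [struct: ALU busy until I4 writes@14]
I6: IS=16 RO=19 EX=22 WR=23  [RAW R0: wait I5 write@18]
I7: IS=24 RO=25 EX=28 WR=29  [struct: FPADD busy until I6 writes@23]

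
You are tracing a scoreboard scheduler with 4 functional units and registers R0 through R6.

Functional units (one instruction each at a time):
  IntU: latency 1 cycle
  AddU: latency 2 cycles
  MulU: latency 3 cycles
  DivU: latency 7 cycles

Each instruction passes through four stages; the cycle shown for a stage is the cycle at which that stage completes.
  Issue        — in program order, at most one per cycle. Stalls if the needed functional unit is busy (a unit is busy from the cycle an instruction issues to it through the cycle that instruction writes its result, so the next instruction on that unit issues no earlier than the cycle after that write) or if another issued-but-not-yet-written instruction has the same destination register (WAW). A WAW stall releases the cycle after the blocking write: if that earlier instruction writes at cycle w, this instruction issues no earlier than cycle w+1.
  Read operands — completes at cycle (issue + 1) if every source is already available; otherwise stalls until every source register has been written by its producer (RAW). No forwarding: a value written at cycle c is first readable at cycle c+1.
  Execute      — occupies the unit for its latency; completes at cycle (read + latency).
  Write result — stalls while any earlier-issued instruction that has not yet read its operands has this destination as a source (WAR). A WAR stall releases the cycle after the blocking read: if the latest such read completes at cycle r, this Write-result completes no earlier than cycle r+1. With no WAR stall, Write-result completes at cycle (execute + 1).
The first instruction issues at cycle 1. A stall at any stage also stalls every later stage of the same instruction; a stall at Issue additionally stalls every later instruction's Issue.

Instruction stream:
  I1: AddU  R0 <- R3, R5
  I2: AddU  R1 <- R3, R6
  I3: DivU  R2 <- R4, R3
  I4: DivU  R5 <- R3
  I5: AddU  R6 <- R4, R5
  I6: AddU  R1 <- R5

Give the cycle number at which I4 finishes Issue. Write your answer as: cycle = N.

[I1] 1/2/4/5
[I2] 6/7/9/10  (struct: AddU busy until I1 writes@5)
[I3] 7/8/15/16
[I4] 17/18/25/26  (struct: DivU busy until I3 writes@16)
[I5] 18/27/29/30  (RAW R5: wait I4 write@26)
[I6] 31/32/34/35  (struct: AddU busy until I5 writes@30)

cycle = 17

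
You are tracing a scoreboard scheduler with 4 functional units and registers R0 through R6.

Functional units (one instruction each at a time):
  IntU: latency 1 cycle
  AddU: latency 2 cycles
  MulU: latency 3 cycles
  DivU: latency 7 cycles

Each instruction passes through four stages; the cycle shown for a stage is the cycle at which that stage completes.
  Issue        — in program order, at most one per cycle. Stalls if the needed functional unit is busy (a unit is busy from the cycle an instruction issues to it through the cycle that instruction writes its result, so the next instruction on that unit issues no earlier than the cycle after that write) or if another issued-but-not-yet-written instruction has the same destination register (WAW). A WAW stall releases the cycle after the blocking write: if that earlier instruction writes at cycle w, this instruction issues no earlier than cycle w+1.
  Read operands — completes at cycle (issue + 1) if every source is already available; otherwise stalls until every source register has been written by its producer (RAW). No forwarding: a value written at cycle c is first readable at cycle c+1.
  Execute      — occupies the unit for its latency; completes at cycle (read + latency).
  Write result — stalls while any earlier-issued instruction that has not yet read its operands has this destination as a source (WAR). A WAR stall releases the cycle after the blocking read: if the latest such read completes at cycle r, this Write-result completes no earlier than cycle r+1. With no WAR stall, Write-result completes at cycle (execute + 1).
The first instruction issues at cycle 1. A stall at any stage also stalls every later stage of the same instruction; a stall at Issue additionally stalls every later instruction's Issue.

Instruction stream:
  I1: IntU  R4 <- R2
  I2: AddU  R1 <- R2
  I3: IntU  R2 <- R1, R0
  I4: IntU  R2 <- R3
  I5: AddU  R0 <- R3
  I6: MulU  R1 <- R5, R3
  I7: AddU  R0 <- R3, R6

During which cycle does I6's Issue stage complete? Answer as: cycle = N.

cycle = 12

1) issue 1, read 2, done 3, write 4
2) issue 2, read 3, done 5, write 6
3) issue 5, read 7, done 8, write 9  <struct: IntU busy until I1 writes@4 / RAW R1: wait I2 write@6>
4) issue 10, read 11, done 12, write 13  <struct: IntU busy until I3 writes@9>
5) issue 11, read 12, done 14, write 15
6) issue 12, read 13, done 16, write 17
7) issue 16, read 17, done 19, write 20  <struct: AddU busy until I5 writes@15>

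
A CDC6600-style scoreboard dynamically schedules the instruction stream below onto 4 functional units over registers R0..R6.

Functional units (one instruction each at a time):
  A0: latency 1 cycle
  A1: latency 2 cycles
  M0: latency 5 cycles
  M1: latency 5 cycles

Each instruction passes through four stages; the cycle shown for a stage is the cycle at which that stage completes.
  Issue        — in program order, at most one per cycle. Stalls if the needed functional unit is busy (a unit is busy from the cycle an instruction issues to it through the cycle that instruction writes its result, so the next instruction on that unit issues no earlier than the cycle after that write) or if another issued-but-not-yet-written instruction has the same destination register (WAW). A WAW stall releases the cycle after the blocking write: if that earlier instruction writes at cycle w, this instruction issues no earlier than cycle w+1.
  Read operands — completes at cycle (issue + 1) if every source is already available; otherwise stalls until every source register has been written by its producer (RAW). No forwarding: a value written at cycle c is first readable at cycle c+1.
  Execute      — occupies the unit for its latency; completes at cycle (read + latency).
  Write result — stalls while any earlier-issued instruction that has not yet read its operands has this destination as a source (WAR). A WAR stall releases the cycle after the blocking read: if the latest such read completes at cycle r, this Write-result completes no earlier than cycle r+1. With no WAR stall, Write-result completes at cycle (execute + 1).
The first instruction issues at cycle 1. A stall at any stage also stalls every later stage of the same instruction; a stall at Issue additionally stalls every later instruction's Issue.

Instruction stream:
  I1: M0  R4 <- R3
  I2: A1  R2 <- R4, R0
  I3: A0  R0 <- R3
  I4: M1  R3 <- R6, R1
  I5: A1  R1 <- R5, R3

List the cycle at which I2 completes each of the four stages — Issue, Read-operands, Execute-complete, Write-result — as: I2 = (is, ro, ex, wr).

I2 = (2, 9, 11, 12)

I1  is:1  ro:2  ex:7  wr:8
I2  is:2  ro:9  ex:11  wr:12  — RAW R4: wait I1 write@8
I3  is:3  ro:4  ex:5  wr:10  — WAR R0: wait I2 read@9
I4  is:4  ro:5  ex:10  wr:11
I5  is:13  ro:14  ex:16  wr:17  — struct: A1 busy until I2 writes@12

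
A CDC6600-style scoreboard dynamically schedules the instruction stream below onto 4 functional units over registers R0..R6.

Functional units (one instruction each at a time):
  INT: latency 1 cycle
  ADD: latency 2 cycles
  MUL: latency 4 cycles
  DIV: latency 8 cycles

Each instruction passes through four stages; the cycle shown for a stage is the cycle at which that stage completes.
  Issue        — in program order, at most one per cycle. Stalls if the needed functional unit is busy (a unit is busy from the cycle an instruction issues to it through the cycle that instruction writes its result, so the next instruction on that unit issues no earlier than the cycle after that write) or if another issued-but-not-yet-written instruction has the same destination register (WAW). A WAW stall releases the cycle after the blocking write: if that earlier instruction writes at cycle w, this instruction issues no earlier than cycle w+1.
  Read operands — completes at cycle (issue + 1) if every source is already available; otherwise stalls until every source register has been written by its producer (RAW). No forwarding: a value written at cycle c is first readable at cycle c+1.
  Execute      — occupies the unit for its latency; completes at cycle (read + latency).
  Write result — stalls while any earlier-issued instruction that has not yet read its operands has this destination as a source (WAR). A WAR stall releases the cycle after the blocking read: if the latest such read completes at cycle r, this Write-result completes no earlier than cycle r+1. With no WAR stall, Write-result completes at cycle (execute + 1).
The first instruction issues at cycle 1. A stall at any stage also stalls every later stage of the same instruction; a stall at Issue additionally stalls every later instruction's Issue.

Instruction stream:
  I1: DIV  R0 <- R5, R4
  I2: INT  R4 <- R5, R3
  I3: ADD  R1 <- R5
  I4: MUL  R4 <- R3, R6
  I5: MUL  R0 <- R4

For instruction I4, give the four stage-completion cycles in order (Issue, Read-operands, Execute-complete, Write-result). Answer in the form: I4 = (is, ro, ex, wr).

t=1  I1 issues→DIV
t=2  I1 reads, I2 issues→INT
t=3  I2 reads, I3 issues→ADD
t=4  I2 exec-done, I3 reads
t=5  I2 writes R4
t=6  I3 exec-done, I4 issues→MUL
t=7  I3 writes R1, I4 reads
t=10  I1 exec-done
t=11  I1 writes R0, I4 exec-done
t=12  I4 writes R4
t=13  I5 issues→MUL
t=14  I5 reads
t=18  I5 exec-done
t=19  I5 writes R0

I4 = (6, 7, 11, 12)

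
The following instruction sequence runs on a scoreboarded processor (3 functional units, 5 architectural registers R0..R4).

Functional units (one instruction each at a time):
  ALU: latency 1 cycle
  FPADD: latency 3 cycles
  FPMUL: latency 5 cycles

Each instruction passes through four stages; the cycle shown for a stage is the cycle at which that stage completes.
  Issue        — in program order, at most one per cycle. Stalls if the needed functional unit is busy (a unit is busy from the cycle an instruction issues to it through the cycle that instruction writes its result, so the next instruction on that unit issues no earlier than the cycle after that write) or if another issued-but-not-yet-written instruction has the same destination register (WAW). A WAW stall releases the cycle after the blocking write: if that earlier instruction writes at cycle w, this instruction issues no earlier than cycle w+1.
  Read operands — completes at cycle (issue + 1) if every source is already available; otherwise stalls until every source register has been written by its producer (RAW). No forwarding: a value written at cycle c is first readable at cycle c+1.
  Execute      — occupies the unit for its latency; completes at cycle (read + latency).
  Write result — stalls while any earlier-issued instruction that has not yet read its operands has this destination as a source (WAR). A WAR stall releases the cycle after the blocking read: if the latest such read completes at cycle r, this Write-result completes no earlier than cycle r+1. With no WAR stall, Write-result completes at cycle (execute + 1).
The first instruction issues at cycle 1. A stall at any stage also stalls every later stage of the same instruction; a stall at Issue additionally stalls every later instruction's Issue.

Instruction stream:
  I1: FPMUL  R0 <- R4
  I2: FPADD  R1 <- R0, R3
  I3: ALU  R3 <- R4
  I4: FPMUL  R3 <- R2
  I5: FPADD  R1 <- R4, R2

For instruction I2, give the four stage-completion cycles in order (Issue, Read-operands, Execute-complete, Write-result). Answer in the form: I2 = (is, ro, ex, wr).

I2 = (2, 9, 12, 13)

I1: IS=1 RO=2 EX=7 WR=8
I2: IS=2 RO=9 EX=12 WR=13  [RAW R0: wait I1 write@8]
I3: IS=3 RO=4 EX=5 WR=10  [WAR R3: wait I2 read@9]
I4: IS=11 RO=12 EX=17 WR=18  [WAW R3: wait I3 write@10]
I5: IS=14 RO=15 EX=18 WR=19  [struct: FPADD busy until I2 writes@13]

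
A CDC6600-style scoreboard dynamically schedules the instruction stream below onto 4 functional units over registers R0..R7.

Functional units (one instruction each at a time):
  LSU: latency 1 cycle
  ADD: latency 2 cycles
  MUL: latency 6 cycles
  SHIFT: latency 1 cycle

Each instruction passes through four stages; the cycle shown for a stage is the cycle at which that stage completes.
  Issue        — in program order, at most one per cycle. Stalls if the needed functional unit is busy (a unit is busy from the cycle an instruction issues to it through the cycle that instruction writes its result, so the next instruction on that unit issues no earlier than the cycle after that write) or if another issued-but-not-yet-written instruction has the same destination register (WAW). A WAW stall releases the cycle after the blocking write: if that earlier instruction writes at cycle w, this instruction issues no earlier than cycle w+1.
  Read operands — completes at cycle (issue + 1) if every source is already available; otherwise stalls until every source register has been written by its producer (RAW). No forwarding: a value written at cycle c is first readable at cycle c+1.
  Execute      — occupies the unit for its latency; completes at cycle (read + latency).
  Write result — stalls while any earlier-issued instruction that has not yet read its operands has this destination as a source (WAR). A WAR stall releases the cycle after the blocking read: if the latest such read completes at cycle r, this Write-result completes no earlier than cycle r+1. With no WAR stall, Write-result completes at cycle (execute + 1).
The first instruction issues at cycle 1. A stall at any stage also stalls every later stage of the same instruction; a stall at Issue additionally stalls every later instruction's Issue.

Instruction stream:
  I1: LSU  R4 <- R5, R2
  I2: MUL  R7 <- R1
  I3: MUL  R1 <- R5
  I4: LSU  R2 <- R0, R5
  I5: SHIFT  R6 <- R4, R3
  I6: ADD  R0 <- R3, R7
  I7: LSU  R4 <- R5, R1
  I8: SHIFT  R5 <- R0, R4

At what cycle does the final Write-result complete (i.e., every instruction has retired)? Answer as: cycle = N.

cycle = 25

[1] I1 issues→LSU
[2] I1 reads | I2 issues→MUL
[3] I1 exec-done | I2 reads
[4] I1 writes R4
[9] I2 exec-done
[10] I2 writes R7
[11] I3 issues→MUL
[12] I3 reads | I4 issues→LSU
[13] I4 reads | I5 issues→SHIFT
[14] I4 exec-done | I5 reads | I6 issues→ADD
[15] I4 writes R2 | I5 exec-done | I6 reads
[16] I5 writes R6 | I7 issues→LSU
[17] I6 exec-done | I8 issues→SHIFT
[18] I3 exec-done | I6 writes R0
[19] I3 writes R1
[20] I7 reads
[21] I7 exec-done
[22] I7 writes R4
[23] I8 reads
[24] I8 exec-done
[25] I8 writes R5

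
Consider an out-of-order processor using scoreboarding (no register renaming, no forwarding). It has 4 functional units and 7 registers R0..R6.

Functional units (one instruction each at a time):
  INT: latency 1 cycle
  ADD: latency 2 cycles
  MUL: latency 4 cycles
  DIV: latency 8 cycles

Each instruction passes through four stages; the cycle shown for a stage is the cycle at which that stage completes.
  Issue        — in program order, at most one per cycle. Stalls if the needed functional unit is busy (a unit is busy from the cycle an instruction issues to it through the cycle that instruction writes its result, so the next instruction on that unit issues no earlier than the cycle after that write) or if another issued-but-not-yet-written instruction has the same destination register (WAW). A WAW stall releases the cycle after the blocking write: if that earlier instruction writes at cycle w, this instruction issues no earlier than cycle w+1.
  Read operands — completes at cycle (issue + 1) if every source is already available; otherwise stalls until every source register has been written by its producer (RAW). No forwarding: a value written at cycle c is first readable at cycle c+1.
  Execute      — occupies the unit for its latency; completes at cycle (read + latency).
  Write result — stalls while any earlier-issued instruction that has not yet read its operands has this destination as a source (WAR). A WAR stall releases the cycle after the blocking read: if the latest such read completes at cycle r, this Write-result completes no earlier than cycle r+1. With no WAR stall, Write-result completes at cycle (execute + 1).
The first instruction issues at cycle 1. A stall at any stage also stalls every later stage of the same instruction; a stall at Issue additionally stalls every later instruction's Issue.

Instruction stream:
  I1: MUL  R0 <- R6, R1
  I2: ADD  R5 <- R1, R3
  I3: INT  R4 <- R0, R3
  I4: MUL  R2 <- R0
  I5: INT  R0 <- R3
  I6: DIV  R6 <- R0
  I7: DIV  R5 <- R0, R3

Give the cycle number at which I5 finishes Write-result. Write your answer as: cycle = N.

t=1  I1→MUL
t=2  I1 RO, I2→ADD
t=3  I2 RO, I3→INT
t=5  I2 EX
t=6  I1 EX, I2 WR R5
t=7  I1 WR R0
t=8  I3 RO, I4→MUL
t=9  I3 EX, I4 RO
t=10  I3 WR R4
t=11  I5→INT
t=12  I5 RO, I6→DIV
t=13  I4 EX, I5 EX
t=14  I4 WR R2, I5 WR R0
t=15  I6 RO
t=23  I6 EX
t=24  I6 WR R6
t=25  I7→DIV
t=26  I7 RO
t=34  I7 EX
t=35  I7 WR R5

cycle = 14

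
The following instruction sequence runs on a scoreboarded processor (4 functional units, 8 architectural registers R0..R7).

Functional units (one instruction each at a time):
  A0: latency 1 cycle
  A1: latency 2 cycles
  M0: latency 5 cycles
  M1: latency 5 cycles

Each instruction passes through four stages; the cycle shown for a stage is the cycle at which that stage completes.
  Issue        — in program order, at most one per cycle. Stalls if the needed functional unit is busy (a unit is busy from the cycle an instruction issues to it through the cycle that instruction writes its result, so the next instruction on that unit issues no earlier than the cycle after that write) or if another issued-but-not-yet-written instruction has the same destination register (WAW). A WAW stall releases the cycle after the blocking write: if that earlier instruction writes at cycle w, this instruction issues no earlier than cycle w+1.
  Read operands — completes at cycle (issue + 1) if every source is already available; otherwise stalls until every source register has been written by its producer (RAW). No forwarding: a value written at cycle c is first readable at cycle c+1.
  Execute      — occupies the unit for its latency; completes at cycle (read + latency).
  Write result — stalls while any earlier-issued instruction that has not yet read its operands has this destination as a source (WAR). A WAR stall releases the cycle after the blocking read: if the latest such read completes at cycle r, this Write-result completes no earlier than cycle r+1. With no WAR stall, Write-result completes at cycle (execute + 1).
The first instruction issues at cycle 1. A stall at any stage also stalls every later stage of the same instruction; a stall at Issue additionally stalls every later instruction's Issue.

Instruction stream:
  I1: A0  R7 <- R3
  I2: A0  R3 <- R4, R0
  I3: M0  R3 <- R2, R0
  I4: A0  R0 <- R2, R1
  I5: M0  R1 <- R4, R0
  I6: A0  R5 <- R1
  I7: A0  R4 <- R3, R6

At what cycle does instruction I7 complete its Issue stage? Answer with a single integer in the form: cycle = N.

c1: issue I1 (A0)
c2: I1 read-ops
c3: I1 finished on A0
c4: I1→R7
c5: issue I2 (A0)
c6: I2 read-ops
c7: I2 finished on A0
c8: I2→R3
c9: issue I3 (M0)
c10: I3 read-ops · issue I4 (A0)
c11: I4 read-ops
c12: I4 finished on A0
c13: I4→R0
c15: I3 finished on M0
c16: I3→R3
c17: issue I5 (M0)
c18: I5 read-ops · issue I6 (A0)
c23: I5 finished on M0
c24: I5→R1
c25: I6 read-ops
c26: I6 finished on A0
c27: I6→R5
c28: issue I7 (A0)
c29: I7 read-ops
c30: I7 finished on A0
c31: I7→R4

cycle = 28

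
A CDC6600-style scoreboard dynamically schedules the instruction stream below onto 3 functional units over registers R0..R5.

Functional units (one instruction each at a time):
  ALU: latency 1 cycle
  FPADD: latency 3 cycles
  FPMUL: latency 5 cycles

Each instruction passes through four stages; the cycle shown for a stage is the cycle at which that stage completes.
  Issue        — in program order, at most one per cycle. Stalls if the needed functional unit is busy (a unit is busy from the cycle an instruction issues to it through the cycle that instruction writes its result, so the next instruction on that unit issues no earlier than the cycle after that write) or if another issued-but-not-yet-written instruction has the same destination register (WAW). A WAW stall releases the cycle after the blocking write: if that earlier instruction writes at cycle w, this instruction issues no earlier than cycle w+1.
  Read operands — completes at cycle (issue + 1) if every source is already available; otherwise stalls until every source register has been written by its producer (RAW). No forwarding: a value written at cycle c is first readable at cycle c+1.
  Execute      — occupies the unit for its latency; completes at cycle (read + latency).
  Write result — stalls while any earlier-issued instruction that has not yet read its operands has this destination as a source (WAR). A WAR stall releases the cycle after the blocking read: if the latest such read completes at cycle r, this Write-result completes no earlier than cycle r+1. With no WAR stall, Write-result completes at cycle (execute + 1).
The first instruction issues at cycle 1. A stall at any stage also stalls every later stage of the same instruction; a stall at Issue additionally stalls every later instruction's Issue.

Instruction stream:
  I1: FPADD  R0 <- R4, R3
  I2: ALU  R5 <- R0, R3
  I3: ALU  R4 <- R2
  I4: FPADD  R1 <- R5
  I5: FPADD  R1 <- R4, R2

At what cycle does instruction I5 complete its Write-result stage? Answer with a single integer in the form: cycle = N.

cycle = 22

[I1] 1/2/5/6
[I2] 2/7/8/9  (RAW R0: wait I1 write@6)
[I3] 10/11/12/13  (struct: ALU busy until I2 writes@9)
[I4] 11/12/15/16
[I5] 17/18/21/22  (struct: FPADD busy until I4 writes@16)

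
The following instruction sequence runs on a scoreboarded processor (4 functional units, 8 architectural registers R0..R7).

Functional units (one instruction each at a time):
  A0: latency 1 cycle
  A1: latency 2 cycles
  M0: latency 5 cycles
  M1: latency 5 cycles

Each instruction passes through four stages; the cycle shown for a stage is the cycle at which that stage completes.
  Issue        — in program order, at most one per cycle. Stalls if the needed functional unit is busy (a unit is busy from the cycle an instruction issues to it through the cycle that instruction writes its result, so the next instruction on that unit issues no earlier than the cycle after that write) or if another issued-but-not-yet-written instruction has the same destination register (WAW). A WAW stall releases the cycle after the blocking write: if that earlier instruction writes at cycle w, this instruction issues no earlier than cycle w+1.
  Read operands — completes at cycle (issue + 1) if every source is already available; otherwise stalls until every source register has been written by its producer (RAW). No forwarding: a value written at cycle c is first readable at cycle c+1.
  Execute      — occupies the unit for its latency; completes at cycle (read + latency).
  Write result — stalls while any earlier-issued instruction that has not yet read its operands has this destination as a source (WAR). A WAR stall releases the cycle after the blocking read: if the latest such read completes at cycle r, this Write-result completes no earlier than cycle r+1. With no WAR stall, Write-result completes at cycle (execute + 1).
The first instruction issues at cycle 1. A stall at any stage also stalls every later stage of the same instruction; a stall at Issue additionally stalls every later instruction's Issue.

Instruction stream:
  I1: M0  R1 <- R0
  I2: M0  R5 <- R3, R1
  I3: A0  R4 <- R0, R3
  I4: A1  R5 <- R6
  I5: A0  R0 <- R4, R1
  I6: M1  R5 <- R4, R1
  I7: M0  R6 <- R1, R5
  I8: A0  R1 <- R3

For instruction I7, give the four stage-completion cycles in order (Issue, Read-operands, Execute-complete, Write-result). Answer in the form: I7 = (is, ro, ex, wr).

I7 = (23, 30, 35, 36)

c1: I1 dispatched to M0
c2: I1 operands ready
c7: I1 complete
c8: R1←I1
c9: I2 dispatched to M0
c10: I2 operands ready, I3 dispatched to A0
c11: I3 operands ready
c12: I3 complete
c13: R4←I3
c15: I2 complete
c16: R5←I2
c17: I4 dispatched to A1
c18: I4 operands ready, I5 dispatched to A0
c19: I5 operands ready
c20: I4 complete, I5 complete
c21: R5←I4, R0←I5
c22: I6 dispatched to M1
c23: I6 operands ready, I7 dispatched to M0
c24: I8 dispatched to A0
c25: I8 operands ready
c26: I8 complete
c28: I6 complete
c29: R5←I6
c30: I7 operands ready
c31: R1←I8
c35: I7 complete
c36: R6←I7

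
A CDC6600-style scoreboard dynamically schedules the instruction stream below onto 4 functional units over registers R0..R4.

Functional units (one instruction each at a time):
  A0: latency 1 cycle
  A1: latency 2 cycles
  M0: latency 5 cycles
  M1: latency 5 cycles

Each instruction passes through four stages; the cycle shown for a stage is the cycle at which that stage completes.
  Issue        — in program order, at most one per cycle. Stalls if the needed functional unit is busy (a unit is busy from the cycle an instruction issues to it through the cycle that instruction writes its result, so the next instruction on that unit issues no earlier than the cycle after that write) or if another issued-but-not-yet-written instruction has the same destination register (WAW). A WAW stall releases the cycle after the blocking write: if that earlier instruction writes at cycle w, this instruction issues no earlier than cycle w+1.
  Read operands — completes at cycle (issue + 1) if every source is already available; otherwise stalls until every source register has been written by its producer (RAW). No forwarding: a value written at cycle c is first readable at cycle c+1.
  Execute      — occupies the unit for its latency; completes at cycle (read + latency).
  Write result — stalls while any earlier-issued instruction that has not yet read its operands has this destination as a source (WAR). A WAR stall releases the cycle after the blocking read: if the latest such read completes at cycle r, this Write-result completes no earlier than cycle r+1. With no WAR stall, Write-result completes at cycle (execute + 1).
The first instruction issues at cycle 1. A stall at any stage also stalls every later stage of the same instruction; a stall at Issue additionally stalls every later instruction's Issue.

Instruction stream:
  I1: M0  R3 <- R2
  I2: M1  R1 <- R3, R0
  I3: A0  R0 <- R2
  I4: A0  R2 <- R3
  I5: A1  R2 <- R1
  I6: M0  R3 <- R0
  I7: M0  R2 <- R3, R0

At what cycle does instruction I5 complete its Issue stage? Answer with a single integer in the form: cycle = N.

cycle = 15

c1: I1 issues→M0
c2: I1 reads; I2 issues→M1
c3: I3 issues→A0
c4: I3 reads
c5: I3 exec-done
c7: I1 exec-done
c8: I1 writes R3
c9: I2 reads
c10: I3 writes R0
c11: I4 issues→A0
c12: I4 reads
c13: I4 exec-done
c14: I2 exec-done; I4 writes R2
c15: I2 writes R1; I5 issues→A1
c16: I5 reads; I6 issues→M0
c17: I6 reads
c18: I5 exec-done
c19: I5 writes R2
c22: I6 exec-done
c23: I6 writes R3
c24: I7 issues→M0
c25: I7 reads
c30: I7 exec-done
c31: I7 writes R2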